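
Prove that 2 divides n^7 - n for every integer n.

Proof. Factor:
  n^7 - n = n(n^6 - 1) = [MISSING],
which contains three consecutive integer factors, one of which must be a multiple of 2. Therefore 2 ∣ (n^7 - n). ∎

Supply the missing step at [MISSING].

(n - 1)n(n + 1)(n^4 + n^2 + 1)

n^6 - 1 = (n^2 - 1)(n^4 + n^2 + 1), and n^2 - 1 = (n-1)(n+1).
So n(n^6 - 1) = (n - 1)n(n + 1)(n^4 + n^2 + 1).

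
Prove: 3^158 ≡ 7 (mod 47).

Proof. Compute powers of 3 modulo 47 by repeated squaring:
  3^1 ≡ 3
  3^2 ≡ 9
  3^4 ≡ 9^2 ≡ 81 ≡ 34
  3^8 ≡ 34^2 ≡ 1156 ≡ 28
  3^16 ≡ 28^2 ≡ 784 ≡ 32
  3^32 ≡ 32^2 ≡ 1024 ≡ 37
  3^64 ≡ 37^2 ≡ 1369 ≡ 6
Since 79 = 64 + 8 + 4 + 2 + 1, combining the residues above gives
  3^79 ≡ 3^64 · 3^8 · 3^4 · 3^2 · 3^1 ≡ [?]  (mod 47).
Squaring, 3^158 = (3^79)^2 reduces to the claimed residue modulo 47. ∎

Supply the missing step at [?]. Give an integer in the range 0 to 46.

Multiply the listed residues: 6 · 28 · 34 · 9 · 3 = 168 → 5712 → 51408 → 154224.
Reducing modulo 47: 154224 = 3281·47 + 17, so 3^79 ≡ 17.

17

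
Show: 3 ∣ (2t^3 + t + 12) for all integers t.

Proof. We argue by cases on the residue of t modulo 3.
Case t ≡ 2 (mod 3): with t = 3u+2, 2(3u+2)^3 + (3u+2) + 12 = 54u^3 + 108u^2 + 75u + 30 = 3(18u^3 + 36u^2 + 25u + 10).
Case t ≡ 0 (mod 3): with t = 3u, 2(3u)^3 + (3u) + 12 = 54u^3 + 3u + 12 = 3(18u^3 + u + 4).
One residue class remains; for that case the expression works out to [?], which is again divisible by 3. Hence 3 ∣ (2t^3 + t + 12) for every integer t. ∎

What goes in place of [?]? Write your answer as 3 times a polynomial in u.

3(18u^3 + 18u^2 + 7u + 5)

Only t ≡ 1 (mod 3) is unaccounted for. Put t = 3u+1:
2(3u+1)^3 + (3u+1) + 12 expands to 54u^3 + 54u^2 + 21u + 15,
and factoring out 3 leaves 3(18u^3 + 18u^2 + 7u + 5).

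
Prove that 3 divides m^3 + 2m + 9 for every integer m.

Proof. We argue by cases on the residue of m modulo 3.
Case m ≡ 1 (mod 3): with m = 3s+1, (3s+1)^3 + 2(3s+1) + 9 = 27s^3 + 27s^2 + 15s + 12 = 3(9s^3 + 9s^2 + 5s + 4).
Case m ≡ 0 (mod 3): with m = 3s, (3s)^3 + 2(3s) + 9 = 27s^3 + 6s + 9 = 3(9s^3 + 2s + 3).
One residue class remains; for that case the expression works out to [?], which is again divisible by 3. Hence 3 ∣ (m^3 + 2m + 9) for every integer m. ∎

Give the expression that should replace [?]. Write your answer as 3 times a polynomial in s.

3(9s^3 + 18s^2 + 14s + 7)

The residues treated are {1, 0}, so the missing case is m ≡ 2 (mod 3); write m = 3s+2.
Then (3s+2)^3 + 2(3s+2) + 9 = 27s^3 + 54s^2 + 42s + 21 = 3(9s^3 + 18s^2 + 14s + 7).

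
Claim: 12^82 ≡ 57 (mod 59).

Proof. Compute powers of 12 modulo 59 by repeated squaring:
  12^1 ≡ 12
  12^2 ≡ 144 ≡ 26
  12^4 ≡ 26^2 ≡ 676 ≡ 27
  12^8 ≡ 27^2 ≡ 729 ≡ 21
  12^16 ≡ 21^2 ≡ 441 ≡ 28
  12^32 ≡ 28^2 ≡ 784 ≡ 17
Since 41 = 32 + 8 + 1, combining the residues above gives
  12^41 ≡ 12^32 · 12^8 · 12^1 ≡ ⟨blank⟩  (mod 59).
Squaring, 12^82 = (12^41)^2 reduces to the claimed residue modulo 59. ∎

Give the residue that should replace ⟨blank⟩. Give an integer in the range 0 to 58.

36

Multiply the listed residues: 17 · 21 · 12 = 357 → 4284.
Reducing modulo 59: 4284 = 72·59 + 36, so 12^41 ≡ 36.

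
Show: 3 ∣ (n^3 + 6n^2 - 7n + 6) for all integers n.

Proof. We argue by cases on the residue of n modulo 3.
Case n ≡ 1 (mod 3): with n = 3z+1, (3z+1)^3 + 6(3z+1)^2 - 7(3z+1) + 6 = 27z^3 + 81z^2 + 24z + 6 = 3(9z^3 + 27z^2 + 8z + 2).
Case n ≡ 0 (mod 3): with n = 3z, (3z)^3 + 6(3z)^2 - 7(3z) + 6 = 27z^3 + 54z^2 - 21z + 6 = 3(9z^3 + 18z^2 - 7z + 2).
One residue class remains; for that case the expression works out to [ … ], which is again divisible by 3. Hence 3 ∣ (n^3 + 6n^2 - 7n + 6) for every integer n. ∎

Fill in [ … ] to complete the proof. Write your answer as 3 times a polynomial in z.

Only n ≡ 2 (mod 3) is unaccounted for. Put n = 3z+2:
(3z+2)^3 + 6(3z+2)^2 - 7(3z+2) + 6 expands to 27z^3 + 108z^2 + 87z + 24,
and factoring out 3 leaves 3(9z^3 + 36z^2 + 29z + 8).

3(9z^3 + 36z^2 + 29z + 8)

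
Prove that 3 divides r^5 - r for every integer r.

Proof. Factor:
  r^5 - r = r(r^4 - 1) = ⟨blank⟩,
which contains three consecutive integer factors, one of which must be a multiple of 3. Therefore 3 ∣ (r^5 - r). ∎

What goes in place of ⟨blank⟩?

(r - 1)r(r + 1)(r^2 + 1)

r^4 - 1 = (r^2 - 1)(r^2 + 1), and r^2 - 1 = (r-1)(r+1).
So r(r^4 - 1) = (r - 1)r(r + 1)(r^2 + 1).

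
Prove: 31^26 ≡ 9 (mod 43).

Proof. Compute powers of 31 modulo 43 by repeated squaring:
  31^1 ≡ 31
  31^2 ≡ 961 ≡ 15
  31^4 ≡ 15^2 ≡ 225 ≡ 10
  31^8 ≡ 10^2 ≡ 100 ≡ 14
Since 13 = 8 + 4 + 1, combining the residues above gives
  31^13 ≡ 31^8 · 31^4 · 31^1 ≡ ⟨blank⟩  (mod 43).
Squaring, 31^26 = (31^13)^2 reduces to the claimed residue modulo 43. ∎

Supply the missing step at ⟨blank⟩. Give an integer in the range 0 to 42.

Multiply the listed residues: 14 · 10 · 31 = 140 → 4340.
Reducing modulo 43: 4340 = 100·43 + 40, so 31^13 ≡ 40.

40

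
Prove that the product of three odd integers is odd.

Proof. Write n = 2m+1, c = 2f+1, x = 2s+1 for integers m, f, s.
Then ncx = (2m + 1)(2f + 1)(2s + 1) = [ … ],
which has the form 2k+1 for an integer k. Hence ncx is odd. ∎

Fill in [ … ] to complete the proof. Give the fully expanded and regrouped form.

2(4fms + 2fm + 2fs + f + 2ms + m + s) + 1

(2m + 1)(2f + 1)(2s + 1) = 8fms + 4fm + 4fs + 2f + 4ms + 2m + 2s + 1
= 2(4fms + 2fm + 2fs + f + 2ms + m + s) + 1.
Since 4fms + 2fm + 2fs + f + 2ms + m + s is an integer, the product is of the form 2k+1 for an integer k.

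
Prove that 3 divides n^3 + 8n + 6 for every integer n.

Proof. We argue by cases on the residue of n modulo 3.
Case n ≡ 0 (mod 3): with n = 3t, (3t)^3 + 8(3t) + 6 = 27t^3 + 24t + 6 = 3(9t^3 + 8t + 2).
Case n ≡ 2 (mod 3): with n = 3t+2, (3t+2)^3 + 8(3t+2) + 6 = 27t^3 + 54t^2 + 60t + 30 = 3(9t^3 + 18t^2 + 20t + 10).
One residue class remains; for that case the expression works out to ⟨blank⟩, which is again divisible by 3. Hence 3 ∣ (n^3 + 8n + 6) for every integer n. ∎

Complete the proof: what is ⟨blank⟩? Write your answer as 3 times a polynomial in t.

Only n ≡ 1 (mod 3) is unaccounted for. Put n = 3t+1:
(3t+1)^3 + 8(3t+1) + 6 expands to 27t^3 + 27t^2 + 33t + 15,
and factoring out 3 leaves 3(9t^3 + 9t^2 + 11t + 5).

3(9t^3 + 9t^2 + 11t + 5)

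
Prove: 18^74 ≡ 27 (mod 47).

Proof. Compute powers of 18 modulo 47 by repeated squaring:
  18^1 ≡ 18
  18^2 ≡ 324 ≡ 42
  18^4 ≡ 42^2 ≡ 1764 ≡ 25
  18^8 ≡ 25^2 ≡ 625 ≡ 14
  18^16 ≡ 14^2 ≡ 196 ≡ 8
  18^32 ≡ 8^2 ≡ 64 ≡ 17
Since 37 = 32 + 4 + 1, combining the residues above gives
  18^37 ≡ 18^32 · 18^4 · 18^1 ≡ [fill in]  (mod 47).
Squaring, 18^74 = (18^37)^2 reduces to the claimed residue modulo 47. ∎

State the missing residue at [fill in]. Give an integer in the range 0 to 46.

36

Multiply the listed residues: 17 · 25 · 18 = 425 → 7650.
Reducing modulo 47: 7650 = 162·47 + 36, so 18^37 ≡ 36.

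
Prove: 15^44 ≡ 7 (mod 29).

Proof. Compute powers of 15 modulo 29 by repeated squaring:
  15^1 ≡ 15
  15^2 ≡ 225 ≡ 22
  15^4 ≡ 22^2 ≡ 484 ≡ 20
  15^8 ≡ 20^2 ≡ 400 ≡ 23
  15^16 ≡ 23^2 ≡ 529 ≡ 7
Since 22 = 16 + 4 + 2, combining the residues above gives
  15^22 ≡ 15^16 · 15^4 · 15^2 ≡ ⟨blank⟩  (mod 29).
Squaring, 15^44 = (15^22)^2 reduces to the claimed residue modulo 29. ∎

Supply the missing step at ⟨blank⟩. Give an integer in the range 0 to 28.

6

Multiply the listed residues: 7 · 20 · 22 = 140 → 3080.
Reducing modulo 29: 3080 = 106·29 + 6, so 15^22 ≡ 6.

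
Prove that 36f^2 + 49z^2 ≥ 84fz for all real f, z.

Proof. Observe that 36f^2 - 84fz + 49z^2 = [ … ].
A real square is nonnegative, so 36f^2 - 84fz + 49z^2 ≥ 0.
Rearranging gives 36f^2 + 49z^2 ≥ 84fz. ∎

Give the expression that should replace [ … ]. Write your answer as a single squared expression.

(6f - 7z)^2

36f^2 - 84fz + 49z^2 is a perfect-square trinomial: the outer terms are (6f)^2 and (7z)^2, and the cross term is -2·6f·7z.
So 36f^2 - 84fz + 49z^2 = (6f - 7z)^2 ≥ 0.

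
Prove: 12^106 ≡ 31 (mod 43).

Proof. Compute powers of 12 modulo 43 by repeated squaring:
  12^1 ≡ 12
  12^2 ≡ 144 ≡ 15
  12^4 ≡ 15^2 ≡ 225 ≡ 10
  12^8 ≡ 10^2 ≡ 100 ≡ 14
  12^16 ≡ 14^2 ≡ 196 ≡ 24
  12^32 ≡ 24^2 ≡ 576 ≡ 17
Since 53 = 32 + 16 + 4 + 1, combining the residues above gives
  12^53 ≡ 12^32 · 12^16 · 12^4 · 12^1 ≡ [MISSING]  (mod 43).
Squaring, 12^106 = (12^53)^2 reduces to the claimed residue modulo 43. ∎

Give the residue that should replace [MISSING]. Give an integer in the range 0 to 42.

Multiply the listed residues: 17 · 24 · 10 · 12 = 408 → 4080 → 48960.
Reducing modulo 43: 48960 = 1138·43 + 26, so 12^53 ≡ 26.

26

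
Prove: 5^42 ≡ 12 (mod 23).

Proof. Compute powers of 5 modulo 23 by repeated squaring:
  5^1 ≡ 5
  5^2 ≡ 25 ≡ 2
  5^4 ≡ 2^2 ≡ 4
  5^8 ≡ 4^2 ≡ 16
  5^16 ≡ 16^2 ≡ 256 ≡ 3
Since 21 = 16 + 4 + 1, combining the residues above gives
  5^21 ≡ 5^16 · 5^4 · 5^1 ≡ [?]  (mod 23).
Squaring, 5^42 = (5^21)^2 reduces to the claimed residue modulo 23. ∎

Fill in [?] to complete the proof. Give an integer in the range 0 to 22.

5^16 · 5^4 · 5^1 ≡ 3 · 4 · 5 = 60.
60 mod 23 = 14, so 5^21 ≡ 14 (mod 23).

14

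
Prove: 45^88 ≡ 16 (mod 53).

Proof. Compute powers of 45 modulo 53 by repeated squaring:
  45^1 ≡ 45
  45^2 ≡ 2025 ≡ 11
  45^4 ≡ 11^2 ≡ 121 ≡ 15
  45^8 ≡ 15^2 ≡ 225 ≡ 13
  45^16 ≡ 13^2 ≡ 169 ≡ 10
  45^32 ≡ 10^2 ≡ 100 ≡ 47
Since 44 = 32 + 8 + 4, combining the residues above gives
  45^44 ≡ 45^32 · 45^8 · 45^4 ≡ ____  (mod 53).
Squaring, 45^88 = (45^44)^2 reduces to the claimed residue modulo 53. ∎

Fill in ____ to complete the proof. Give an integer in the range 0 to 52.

45^32 · 45^8 · 45^4 ≡ 47 · 13 · 15 = 9165.
9165 mod 53 = 49, so 45^44 ≡ 49 (mod 53).

49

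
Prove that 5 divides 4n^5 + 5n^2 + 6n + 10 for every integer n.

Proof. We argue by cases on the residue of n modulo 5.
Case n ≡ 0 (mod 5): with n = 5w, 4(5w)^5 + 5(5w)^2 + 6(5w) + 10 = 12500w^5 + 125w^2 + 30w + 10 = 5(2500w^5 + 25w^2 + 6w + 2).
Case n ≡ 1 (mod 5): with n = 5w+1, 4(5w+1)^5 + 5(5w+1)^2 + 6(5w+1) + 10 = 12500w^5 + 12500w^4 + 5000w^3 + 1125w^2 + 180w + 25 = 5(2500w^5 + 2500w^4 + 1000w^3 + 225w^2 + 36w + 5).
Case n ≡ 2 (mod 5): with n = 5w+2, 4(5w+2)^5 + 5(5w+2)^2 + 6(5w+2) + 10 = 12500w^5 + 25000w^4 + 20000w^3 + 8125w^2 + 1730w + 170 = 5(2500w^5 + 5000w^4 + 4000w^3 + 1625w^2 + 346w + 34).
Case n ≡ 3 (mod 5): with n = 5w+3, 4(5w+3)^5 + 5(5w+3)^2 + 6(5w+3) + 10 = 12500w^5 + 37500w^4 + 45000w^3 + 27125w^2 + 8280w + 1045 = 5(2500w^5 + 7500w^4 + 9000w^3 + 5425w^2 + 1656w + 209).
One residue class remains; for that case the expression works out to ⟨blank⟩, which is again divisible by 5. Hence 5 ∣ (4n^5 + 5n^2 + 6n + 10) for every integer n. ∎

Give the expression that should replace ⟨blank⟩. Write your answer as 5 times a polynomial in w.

Only n ≡ 4 (mod 5) is unaccounted for. Put n = 5w+4:
4(5w+4)^5 + 5(5w+4)^2 + 6(5w+4) + 10 expands to 12500w^5 + 50000w^4 + 80000w^3 + 64125w^2 + 25830w + 4210,
and factoring out 5 leaves 5(2500w^5 + 10000w^4 + 16000w^3 + 12825w^2 + 5166w + 842).

5(2500w^5 + 10000w^4 + 16000w^3 + 12825w^2 + 5166w + 842)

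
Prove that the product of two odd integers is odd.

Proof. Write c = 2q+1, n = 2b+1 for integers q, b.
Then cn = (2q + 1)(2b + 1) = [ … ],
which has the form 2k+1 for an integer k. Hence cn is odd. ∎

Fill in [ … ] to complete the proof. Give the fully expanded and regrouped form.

2(2bq + b + q) + 1

Expanding: (2q + 1)(2b + 1) = 4bq + 2b + 2q + 1.
Every term except the constant is even, so this is 2(2bq + b + q) + 1,
and 2bq + b + q ∈ ℤ gives the required form.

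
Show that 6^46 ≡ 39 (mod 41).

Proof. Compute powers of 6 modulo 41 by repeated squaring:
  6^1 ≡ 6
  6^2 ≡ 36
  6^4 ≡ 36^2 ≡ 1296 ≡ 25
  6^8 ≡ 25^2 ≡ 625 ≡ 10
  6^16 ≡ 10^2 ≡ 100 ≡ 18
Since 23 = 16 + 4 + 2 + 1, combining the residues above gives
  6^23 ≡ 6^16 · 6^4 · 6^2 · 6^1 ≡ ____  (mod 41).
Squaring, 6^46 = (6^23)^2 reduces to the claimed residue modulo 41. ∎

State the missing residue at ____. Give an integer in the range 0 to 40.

Multiply the listed residues: 18 · 25 · 36 · 6 = 450 → 16200 → 97200.
Reducing modulo 41: 97200 = 2370·41 + 30, so 6^23 ≡ 30.

30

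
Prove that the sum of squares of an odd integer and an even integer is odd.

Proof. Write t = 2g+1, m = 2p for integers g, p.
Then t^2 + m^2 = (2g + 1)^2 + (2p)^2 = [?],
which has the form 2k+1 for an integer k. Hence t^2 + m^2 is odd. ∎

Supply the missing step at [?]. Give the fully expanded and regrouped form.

(2g + 1)^2 + (2p)^2 = 4g^2 + 4g + 4p^2 + 1
= 2(2g^2 + 2g + 2p^2) + 1.
Since 2g^2 + 2g + 2p^2 is an integer, the sum of squares is of the form 2k+1 for an integer k.

2(2g^2 + 2g + 2p^2) + 1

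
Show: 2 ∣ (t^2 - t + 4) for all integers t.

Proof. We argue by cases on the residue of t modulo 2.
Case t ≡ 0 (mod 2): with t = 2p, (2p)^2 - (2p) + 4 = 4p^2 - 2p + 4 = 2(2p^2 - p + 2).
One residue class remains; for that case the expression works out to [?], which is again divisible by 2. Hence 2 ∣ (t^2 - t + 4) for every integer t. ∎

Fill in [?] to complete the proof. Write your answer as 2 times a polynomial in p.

2(2p^2 + p + 2)

The residues treated are {0}, so the missing case is t ≡ 1 (mod 2); write t = 2p+1.
Then (2p+1)^2 - (2p+1) + 4 = 4p^2 + 2p + 4 = 2(2p^2 + p + 2).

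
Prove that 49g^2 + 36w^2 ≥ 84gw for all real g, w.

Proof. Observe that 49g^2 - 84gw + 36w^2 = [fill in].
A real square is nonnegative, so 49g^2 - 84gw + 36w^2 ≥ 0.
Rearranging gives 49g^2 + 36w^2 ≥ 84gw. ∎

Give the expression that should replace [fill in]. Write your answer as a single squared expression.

49g^2 - 84gw + 36w^2 is a perfect-square trinomial: the outer terms are (7g)^2 and (6w)^2, and the cross term is -2·7g·6w.
So 49g^2 - 84gw + 36w^2 = (7g - 6w)^2 ≥ 0.

(7g - 6w)^2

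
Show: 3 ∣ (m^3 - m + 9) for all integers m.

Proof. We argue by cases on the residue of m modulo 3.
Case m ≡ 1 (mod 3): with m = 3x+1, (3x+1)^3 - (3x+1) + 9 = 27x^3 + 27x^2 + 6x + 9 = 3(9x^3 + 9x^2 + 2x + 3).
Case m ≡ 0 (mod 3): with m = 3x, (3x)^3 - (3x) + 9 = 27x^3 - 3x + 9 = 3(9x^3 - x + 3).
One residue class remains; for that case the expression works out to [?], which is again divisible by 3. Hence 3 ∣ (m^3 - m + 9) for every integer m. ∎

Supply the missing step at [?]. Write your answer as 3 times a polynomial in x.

3(9x^3 + 18x^2 + 11x + 5)

The residues treated are {1, 0}, so the missing case is m ≡ 2 (mod 3); write m = 3x+2.
Then (3x+2)^3 - (3x+2) + 9 = 27x^3 + 54x^2 + 33x + 15 = 3(9x^3 + 18x^2 + 11x + 5).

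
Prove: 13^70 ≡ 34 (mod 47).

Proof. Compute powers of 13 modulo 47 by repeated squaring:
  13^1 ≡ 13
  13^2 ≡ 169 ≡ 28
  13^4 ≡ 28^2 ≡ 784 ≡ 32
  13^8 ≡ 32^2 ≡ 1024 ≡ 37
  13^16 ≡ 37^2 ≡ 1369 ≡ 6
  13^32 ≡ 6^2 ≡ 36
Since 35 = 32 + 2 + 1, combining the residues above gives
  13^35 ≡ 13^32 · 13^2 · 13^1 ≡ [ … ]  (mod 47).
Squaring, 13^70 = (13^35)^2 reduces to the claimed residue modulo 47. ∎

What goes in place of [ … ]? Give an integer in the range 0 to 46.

Multiply the listed residues: 36 · 28 · 13 = 1008 → 13104.
Reducing modulo 47: 13104 = 278·47 + 38, so 13^35 ≡ 38.

38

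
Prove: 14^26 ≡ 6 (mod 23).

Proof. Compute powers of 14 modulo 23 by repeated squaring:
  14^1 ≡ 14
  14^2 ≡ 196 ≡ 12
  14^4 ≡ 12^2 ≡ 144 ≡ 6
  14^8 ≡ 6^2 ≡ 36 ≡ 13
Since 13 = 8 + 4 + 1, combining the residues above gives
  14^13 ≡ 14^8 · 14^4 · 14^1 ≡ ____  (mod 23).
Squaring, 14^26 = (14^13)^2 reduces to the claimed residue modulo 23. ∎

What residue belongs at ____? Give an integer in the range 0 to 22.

14^8 · 14^4 · 14^1 ≡ 13 · 6 · 14 = 1092.
1092 mod 23 = 11, so 14^13 ≡ 11 (mod 23).

11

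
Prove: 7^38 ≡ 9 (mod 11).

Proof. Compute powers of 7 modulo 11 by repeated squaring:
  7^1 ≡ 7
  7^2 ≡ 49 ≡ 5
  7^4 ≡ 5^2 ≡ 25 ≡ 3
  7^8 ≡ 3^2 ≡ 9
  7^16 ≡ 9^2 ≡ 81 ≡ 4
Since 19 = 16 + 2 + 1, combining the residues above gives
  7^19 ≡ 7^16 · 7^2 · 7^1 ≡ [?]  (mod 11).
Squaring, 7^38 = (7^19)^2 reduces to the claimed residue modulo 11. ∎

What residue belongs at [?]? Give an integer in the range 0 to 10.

Multiply the listed residues: 4 · 5 · 7 = 20 → 140.
Reducing modulo 11: 140 = 12·11 + 8, so 7^19 ≡ 8.

8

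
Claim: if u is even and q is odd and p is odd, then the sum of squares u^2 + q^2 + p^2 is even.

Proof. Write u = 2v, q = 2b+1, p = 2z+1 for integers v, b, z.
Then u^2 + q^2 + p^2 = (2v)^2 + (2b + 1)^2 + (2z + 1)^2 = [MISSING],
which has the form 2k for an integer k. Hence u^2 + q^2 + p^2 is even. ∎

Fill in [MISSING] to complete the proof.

(2v)^2 + (2b + 1)^2 + (2z + 1)^2 = 4b^2 + 4b + 4v^2 + 4z^2 + 4z + 2
= 2(2b^2 + 2b + 2v^2 + 2z^2 + 2z + 1).
Since 2b^2 + 2b + 2v^2 + 2z^2 + 2z + 1 is an integer, the sum of squares is of the form 2k for an integer k.

2(2b^2 + 2b + 2v^2 + 2z^2 + 2z + 1)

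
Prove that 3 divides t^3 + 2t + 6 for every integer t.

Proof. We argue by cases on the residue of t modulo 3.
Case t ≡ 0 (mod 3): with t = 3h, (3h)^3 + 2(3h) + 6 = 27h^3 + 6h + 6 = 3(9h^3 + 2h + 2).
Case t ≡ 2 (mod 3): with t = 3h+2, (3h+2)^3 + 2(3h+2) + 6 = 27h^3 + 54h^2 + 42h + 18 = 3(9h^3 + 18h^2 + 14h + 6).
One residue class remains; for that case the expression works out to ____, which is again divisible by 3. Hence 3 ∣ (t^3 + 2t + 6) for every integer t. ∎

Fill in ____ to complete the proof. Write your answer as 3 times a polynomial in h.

Only t ≡ 1 (mod 3) is unaccounted for. Put t = 3h+1:
(3h+1)^3 + 2(3h+1) + 6 expands to 27h^3 + 27h^2 + 15h + 9,
and factoring out 3 leaves 3(9h^3 + 9h^2 + 5h + 3).

3(9h^3 + 9h^2 + 5h + 3)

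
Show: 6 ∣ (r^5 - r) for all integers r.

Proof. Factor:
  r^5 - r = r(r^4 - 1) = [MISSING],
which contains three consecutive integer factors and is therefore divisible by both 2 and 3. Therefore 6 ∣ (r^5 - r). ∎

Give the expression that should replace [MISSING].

r^4 - 1 = (r^2 - 1)(r^2 + 1), and r^2 - 1 = (r-1)(r+1).
So r(r^4 - 1) = (r - 1)r(r + 1)(r^2 + 1).

(r - 1)r(r + 1)(r^2 + 1)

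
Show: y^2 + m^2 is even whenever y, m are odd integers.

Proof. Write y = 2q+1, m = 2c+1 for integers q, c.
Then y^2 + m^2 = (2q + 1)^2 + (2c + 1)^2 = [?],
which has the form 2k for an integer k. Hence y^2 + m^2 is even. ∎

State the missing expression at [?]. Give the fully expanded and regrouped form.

2(2c^2 + 2c + 2q^2 + 2q + 1)

(2q + 1)^2 + (2c + 1)^2 = 4c^2 + 4c + 4q^2 + 4q + 2
= 2(2c^2 + 2c + 2q^2 + 2q + 1).
Since 2c^2 + 2c + 2q^2 + 2q + 1 is an integer, the sum of squares is of the form 2k for an integer k.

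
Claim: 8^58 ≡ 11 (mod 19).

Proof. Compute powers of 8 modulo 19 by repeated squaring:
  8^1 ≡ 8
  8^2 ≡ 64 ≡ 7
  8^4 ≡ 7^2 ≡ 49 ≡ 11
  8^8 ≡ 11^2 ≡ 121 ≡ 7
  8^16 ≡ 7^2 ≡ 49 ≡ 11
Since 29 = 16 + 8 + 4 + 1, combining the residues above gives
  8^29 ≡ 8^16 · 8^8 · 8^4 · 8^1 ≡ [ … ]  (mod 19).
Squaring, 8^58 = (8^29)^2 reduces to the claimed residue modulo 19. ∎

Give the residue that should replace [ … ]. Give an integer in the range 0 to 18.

12

Multiply the listed residues: 11 · 7 · 11 · 8 = 77 → 847 → 6776.
Reducing modulo 19: 6776 = 356·19 + 12, so 8^29 ≡ 12.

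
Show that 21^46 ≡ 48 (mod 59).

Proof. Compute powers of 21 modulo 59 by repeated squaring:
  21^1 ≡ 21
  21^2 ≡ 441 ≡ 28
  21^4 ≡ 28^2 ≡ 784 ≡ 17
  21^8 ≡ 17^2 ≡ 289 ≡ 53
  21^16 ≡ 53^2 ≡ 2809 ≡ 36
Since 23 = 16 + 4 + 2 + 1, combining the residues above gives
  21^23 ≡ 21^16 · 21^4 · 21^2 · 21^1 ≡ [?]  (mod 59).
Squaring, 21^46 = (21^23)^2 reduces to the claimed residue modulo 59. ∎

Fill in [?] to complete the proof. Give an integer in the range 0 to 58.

Multiply the listed residues: 36 · 17 · 28 · 21 = 612 → 17136 → 359856.
Reducing modulo 59: 359856 = 6099·59 + 15, so 21^23 ≡ 15.

15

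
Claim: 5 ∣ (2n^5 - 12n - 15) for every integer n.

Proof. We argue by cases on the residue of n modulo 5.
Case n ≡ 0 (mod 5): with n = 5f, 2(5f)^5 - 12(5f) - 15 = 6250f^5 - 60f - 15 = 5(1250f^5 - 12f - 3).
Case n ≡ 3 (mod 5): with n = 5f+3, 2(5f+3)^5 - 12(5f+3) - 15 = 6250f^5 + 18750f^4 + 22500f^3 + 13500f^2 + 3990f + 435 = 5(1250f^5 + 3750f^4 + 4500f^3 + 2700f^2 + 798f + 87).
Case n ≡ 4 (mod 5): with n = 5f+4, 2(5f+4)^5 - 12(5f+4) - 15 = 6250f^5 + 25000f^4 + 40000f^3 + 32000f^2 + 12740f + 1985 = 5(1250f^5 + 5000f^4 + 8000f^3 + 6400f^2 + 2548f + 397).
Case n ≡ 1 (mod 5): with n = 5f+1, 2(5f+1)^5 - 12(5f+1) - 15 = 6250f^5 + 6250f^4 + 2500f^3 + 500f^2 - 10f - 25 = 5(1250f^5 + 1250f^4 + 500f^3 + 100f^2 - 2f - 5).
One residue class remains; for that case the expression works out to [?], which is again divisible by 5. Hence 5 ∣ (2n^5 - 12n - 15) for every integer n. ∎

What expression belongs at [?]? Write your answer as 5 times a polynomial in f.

The residues treated are {0, 3, 4, 1}, so the missing case is n ≡ 2 (mod 5); write n = 5f+2.
Then 2(5f+2)^5 - 12(5f+2) - 15 = 6250f^5 + 12500f^4 + 10000f^3 + 4000f^2 + 740f + 25 = 5(1250f^5 + 2500f^4 + 2000f^3 + 800f^2 + 148f + 5).

5(1250f^5 + 2500f^4 + 2000f^3 + 800f^2 + 148f + 5)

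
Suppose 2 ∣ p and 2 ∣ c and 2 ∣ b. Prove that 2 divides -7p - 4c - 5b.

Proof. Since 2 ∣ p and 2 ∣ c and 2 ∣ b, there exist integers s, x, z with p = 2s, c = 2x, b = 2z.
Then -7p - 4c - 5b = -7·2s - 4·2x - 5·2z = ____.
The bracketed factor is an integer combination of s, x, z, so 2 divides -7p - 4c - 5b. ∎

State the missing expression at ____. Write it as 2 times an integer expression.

Each term has a factor of 2: -7·2s - 4·2x - 5·2z = 2·(-7s - 4x - 5z).
Since -7s - 4x - 5z is an integer, 2 ∣ (-7p - 4c - 5b).

2(-7s - 4x - 5z)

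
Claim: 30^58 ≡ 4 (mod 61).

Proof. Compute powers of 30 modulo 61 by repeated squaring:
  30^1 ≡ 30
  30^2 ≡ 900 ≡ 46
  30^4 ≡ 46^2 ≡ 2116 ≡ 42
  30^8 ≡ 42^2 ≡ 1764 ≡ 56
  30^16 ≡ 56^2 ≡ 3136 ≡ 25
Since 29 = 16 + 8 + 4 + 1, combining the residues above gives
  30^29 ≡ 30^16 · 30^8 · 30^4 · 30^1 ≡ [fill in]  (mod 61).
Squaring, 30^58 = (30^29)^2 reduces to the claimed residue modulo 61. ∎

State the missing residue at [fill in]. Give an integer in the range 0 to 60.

2

Multiply the listed residues: 25 · 56 · 42 · 30 = 1400 → 58800 → 1764000.
Reducing modulo 61: 1764000 = 28918·61 + 2, so 30^29 ≡ 2.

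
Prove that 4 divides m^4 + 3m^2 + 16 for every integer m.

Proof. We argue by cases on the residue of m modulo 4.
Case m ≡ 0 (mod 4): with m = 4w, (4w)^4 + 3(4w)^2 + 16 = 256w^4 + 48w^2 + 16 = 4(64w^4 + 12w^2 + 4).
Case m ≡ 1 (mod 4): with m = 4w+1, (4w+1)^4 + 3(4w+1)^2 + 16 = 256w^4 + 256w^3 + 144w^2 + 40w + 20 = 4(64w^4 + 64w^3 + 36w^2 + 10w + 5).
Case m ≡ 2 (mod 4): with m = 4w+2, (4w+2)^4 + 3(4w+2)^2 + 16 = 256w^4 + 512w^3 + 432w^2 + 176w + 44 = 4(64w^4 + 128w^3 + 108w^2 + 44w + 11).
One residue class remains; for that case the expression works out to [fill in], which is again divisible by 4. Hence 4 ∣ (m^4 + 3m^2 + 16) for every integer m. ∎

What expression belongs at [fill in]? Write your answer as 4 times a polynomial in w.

The residues treated are {0, 1, 2}, so the missing case is m ≡ 3 (mod 4); write m = 4w+3.
Then (4w+3)^4 + 3(4w+3)^2 + 16 = 256w^4 + 768w^3 + 912w^2 + 504w + 124 = 4(64w^4 + 192w^3 + 228w^2 + 126w + 31).

4(64w^4 + 192w^3 + 228w^2 + 126w + 31)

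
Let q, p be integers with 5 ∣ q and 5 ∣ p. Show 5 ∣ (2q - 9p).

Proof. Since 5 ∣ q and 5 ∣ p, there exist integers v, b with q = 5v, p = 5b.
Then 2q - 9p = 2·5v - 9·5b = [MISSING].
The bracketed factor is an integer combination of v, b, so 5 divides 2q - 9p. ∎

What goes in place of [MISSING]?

Each term has a factor of 5: 2·5v - 9·5b = 5·(-9b + 2v).
Since -9b + 2v is an integer, 5 ∣ (2q - 9p).

5(-9b + 2v)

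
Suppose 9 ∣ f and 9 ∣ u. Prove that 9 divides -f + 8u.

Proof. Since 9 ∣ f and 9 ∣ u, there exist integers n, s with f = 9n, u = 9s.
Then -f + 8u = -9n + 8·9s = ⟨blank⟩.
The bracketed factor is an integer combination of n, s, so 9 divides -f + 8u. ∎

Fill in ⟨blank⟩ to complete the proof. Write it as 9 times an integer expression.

9(-n + 8s)

Each term has a factor of 9: -9n + 8·9s = 9·(-n + 8s).
Since -n + 8s is an integer, 9 ∣ (-f + 8u).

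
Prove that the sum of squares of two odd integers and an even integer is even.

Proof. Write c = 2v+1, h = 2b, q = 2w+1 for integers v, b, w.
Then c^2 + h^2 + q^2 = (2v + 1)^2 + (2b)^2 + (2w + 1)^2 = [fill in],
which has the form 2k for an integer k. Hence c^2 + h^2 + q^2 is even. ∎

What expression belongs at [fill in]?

Expanding: (2v + 1)^2 + (2b)^2 + (2w + 1)^2 = 4b^2 + 4v^2 + 4v + 4w^2 + 4w + 2.
Every term is even; pulling out the factor of 2 gives 2(2b^2 + 2v^2 + 2v + 2w^2 + 2w + 1).

2(2b^2 + 2v^2 + 2v + 2w^2 + 2w + 1)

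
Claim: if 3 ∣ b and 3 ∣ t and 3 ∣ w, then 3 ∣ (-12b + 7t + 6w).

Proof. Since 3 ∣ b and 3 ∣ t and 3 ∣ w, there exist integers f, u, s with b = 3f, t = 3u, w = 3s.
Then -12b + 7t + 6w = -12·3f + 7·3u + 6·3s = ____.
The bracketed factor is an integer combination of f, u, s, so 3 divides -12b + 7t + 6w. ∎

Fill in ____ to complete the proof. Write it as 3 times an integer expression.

3(-12f + 6s + 7u)

Each term has a factor of 3: -12·3f + 7·3u + 6·3s = 3·(-12f + 6s + 7u).
Since -12f + 6s + 7u is an integer, 3 ∣ (-12b + 7t + 6w).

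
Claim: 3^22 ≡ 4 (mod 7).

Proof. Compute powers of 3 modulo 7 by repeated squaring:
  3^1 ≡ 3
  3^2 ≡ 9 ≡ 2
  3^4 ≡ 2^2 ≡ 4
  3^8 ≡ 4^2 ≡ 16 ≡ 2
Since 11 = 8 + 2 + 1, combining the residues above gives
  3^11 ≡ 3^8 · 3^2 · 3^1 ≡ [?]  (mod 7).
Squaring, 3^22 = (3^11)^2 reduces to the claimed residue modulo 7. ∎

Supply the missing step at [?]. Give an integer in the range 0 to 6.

5

3^8 · 3^2 · 3^1 ≡ 2 · 2 · 3 = 12.
12 mod 7 = 5, so 3^11 ≡ 5 (mod 7).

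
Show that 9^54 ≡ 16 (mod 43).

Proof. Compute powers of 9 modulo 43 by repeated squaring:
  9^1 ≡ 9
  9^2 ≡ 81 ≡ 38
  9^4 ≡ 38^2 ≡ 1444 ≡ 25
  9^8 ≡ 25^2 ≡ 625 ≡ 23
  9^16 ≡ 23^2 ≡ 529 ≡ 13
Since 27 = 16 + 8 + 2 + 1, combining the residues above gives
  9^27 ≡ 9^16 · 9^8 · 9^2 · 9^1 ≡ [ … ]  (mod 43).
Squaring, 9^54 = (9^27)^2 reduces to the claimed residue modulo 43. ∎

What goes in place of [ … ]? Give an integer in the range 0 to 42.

Multiply the listed residues: 13 · 23 · 38 · 9 = 299 → 11362 → 102258.
Reducing modulo 43: 102258 = 2378·43 + 4, so 9^27 ≡ 4.

4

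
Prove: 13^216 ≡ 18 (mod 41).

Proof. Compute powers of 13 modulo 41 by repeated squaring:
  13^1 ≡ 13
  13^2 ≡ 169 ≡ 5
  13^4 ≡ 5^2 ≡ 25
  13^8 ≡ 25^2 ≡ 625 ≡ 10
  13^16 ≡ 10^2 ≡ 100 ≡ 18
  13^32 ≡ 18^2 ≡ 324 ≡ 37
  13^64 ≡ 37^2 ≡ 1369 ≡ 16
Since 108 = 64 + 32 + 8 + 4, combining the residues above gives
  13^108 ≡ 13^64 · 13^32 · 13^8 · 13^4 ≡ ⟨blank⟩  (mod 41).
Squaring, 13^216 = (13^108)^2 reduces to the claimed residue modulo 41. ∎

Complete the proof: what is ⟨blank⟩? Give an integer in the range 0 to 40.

13^64 · 13^32 · 13^8 · 13^4 ≡ 16 · 37 · 10 · 25 = 148000.
148000 mod 41 = 31, so 13^108 ≡ 31 (mod 41).

31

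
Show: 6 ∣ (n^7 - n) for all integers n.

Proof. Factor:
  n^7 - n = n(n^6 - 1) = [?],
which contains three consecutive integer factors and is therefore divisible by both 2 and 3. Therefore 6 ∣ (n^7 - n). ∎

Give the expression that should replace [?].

(n - 1)n(n + 1)(n^4 + n^2 + 1)

n^6 - 1 = (n^2 - 1)(n^4 + n^2 + 1), and n^2 - 1 = (n-1)(n+1).
So n(n^6 - 1) = (n - 1)n(n + 1)(n^4 + n^2 + 1).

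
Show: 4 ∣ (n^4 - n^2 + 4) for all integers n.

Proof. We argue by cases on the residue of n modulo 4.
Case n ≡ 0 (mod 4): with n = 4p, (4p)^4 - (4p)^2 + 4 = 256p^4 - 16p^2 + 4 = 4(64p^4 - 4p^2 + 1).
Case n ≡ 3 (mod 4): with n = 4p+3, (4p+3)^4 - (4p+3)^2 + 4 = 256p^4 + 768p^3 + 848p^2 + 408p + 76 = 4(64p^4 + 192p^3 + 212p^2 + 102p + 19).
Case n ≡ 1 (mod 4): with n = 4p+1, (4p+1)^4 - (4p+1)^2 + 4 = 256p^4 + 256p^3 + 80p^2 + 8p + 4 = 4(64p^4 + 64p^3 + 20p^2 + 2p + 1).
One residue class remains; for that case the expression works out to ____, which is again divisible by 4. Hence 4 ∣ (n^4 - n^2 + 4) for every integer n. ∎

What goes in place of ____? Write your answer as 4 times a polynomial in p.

4(64p^4 + 128p^3 + 92p^2 + 28p + 4)

Only n ≡ 2 (mod 4) is unaccounted for. Put n = 4p+2:
(4p+2)^4 - (4p+2)^2 + 4 expands to 256p^4 + 512p^3 + 368p^2 + 112p + 16,
and factoring out 4 leaves 4(64p^4 + 128p^3 + 92p^2 + 28p + 4).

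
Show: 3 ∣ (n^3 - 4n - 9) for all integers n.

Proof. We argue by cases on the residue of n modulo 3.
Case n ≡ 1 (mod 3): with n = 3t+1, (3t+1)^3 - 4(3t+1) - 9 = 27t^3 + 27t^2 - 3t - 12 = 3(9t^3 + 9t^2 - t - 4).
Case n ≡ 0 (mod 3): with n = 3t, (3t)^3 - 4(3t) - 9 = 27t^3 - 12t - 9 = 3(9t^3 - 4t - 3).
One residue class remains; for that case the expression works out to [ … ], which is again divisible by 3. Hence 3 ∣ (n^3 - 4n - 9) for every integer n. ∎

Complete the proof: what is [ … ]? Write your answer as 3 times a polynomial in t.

Only n ≡ 2 (mod 3) is unaccounted for. Put n = 3t+2:
(3t+2)^3 - 4(3t+2) - 9 expands to 27t^3 + 54t^2 + 24t - 9,
and factoring out 3 leaves 3(9t^3 + 18t^2 + 8t - 3).

3(9t^3 + 18t^2 + 8t - 3)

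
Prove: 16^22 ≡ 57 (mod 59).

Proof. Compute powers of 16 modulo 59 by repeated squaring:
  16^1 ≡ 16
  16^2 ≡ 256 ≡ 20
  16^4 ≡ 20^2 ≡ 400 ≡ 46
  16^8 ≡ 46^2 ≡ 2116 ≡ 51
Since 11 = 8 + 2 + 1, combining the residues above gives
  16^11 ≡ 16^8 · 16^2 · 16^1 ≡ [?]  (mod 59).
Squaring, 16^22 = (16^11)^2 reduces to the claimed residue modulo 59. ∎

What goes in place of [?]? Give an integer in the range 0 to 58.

Multiply the listed residues: 51 · 20 · 16 = 1020 → 16320.
Reducing modulo 59: 16320 = 276·59 + 36, so 16^11 ≡ 36.

36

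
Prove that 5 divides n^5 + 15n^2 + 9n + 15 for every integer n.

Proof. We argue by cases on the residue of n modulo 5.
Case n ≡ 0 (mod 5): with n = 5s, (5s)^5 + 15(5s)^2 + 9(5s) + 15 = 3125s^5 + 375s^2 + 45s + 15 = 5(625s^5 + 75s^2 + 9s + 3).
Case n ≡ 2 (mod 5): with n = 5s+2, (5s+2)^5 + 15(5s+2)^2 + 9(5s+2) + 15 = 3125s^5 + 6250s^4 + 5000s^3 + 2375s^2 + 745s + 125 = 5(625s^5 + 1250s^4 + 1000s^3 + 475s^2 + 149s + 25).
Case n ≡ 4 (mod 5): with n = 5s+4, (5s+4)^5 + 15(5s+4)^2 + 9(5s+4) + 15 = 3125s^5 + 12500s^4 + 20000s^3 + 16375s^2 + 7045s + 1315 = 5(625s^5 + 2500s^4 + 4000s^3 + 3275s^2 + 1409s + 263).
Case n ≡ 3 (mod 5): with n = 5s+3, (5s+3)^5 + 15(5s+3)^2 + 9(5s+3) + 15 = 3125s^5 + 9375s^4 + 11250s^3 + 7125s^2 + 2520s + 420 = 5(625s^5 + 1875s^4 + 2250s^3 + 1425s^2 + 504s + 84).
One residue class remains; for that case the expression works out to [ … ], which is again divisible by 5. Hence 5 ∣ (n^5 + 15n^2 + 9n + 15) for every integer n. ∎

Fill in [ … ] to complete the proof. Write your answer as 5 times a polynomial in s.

Only n ≡ 1 (mod 5) is unaccounted for. Put n = 5s+1:
(5s+1)^5 + 15(5s+1)^2 + 9(5s+1) + 15 expands to 3125s^5 + 3125s^4 + 1250s^3 + 625s^2 + 220s + 40,
and factoring out 5 leaves 5(625s^5 + 625s^4 + 250s^3 + 125s^2 + 44s + 8).

5(625s^5 + 625s^4 + 250s^3 + 125s^2 + 44s + 8)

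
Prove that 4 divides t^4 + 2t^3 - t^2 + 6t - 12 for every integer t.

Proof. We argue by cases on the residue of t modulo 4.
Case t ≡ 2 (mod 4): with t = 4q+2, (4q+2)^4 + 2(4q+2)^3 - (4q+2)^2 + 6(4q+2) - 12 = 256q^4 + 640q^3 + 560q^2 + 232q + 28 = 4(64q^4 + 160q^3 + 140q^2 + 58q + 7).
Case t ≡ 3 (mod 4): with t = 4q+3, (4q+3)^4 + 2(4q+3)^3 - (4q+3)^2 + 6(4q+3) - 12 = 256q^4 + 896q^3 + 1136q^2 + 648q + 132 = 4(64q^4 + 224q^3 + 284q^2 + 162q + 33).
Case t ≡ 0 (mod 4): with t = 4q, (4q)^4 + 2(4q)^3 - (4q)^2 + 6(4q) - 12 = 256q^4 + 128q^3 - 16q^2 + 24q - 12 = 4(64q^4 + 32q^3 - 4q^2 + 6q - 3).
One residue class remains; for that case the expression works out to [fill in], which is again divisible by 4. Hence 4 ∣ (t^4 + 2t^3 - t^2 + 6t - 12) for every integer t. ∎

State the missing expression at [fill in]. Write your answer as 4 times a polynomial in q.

The residues treated are {2, 3, 0}, so the missing case is t ≡ 1 (mod 4); write t = 4q+1.
Then (4q+1)^4 + 2(4q+1)^3 - (4q+1)^2 + 6(4q+1) - 12 = 256q^4 + 384q^3 + 176q^2 + 56q - 4 = 4(64q^4 + 96q^3 + 44q^2 + 14q - 1).

4(64q^4 + 96q^3 + 44q^2 + 14q - 1)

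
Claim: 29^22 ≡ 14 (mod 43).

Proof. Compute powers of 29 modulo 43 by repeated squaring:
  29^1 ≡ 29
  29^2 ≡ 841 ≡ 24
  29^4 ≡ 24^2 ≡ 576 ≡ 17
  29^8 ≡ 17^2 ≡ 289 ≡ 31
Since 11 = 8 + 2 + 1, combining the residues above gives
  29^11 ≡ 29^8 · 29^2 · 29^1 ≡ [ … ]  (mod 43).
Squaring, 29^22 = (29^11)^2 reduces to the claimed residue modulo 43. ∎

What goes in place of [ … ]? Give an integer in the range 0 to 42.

Multiply the listed residues: 31 · 24 · 29 = 744 → 21576.
Reducing modulo 43: 21576 = 501·43 + 33, so 29^11 ≡ 33.

33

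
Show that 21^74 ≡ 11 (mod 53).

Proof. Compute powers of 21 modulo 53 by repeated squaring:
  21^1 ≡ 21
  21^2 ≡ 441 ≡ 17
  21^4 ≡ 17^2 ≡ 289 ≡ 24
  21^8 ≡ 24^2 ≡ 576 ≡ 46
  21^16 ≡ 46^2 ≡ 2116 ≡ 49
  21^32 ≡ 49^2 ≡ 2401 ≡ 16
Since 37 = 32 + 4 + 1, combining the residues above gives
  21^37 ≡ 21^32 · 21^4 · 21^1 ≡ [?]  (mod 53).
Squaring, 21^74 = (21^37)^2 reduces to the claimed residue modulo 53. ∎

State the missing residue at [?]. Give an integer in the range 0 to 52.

Multiply the listed residues: 16 · 24 · 21 = 384 → 8064.
Reducing modulo 53: 8064 = 152·53 + 8, so 21^37 ≡ 8.

8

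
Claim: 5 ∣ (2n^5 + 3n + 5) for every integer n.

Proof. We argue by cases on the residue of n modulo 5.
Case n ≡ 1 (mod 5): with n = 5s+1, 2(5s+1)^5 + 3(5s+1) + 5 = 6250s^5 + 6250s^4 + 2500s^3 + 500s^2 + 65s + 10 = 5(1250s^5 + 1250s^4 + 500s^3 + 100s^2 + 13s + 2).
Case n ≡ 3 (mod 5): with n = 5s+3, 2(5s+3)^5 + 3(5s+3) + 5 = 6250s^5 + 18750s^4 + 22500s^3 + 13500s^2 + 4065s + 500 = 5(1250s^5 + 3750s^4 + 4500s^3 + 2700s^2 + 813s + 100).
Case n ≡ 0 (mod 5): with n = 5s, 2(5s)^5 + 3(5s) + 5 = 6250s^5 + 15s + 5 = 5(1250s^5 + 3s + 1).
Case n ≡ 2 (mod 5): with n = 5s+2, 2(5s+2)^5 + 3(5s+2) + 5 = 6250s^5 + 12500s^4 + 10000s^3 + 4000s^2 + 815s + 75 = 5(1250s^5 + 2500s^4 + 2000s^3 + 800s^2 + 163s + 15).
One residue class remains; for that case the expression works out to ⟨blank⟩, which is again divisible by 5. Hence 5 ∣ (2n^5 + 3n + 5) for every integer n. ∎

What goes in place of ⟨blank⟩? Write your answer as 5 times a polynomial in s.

Only n ≡ 4 (mod 5) is unaccounted for. Put n = 5s+4:
2(5s+4)^5 + 3(5s+4) + 5 expands to 6250s^5 + 25000s^4 + 40000s^3 + 32000s^2 + 12815s + 2065,
and factoring out 5 leaves 5(1250s^5 + 5000s^4 + 8000s^3 + 6400s^2 + 2563s + 413).

5(1250s^5 + 5000s^4 + 8000s^3 + 6400s^2 + 2563s + 413)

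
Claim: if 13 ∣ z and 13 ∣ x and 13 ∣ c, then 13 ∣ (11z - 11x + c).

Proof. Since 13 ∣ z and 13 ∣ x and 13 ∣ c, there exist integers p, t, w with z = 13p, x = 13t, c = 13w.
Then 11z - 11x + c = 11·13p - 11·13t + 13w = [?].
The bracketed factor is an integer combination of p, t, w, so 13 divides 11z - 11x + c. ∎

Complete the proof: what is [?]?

Each term has a factor of 13: 11·13p - 11·13t + 13w = 13·(11p - 11t + w).
Since 11p - 11t + w is an integer, 13 ∣ (11z - 11x + c).

13(11p - 11t + w)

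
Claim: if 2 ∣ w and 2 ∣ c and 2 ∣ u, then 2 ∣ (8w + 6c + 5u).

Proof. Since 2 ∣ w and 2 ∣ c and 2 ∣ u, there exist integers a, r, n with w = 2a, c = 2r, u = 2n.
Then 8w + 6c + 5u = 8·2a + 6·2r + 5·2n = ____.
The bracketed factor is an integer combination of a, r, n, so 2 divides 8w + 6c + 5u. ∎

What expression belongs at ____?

2(8a + 5n + 6r)

Each term has a factor of 2: 8·2a + 6·2r + 5·2n = 2·(8a + 5n + 6r).
Since 8a + 5n + 6r is an integer, 2 ∣ (8w + 6c + 5u).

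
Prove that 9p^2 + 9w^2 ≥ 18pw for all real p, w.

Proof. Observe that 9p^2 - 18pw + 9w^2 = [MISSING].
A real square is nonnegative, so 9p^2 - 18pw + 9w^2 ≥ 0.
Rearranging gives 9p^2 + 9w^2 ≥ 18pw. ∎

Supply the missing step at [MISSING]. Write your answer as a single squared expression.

(3p - 3w)^2

The leading and trailing coefficients are 3^2 and 3^2, and 18 = 2·3·3, so the trinomial is (3p - 3w)^2.
Hence 9p^2 - 18pw + 9w^2 ≥ 0.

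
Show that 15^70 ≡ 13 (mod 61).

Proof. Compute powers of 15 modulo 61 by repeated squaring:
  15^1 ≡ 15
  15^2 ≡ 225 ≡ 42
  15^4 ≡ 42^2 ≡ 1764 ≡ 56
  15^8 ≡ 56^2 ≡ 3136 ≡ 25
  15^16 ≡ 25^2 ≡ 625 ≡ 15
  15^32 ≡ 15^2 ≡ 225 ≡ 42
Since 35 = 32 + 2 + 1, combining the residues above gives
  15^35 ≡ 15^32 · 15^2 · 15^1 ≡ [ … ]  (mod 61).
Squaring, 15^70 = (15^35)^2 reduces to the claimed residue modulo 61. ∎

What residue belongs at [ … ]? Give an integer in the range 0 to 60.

15^32 · 15^2 · 15^1 ≡ 42 · 42 · 15 = 26460.
26460 mod 61 = 47, so 15^35 ≡ 47 (mod 61).

47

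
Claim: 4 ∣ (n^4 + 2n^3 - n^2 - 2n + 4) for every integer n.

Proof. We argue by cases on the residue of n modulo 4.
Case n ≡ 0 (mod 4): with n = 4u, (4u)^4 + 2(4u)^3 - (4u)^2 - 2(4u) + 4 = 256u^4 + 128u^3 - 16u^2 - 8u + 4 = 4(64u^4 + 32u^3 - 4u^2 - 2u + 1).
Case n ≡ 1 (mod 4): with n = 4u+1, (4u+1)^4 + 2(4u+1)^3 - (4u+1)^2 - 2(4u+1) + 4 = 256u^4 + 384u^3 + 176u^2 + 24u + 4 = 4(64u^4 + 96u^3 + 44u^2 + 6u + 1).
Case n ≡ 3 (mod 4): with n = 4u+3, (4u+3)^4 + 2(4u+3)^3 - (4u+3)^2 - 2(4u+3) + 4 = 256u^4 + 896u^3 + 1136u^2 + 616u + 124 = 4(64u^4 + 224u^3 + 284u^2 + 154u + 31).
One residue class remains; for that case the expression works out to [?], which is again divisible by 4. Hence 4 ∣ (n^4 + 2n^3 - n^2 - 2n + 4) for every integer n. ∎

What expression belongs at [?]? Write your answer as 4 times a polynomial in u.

4(64u^4 + 160u^3 + 140u^2 + 50u + 7)

Only n ≡ 2 (mod 4) is unaccounted for. Put n = 4u+2:
(4u+2)^4 + 2(4u+2)^3 - (4u+2)^2 - 2(4u+2) + 4 expands to 256u^4 + 640u^3 + 560u^2 + 200u + 28,
and factoring out 4 leaves 4(64u^4 + 160u^3 + 140u^2 + 50u + 7).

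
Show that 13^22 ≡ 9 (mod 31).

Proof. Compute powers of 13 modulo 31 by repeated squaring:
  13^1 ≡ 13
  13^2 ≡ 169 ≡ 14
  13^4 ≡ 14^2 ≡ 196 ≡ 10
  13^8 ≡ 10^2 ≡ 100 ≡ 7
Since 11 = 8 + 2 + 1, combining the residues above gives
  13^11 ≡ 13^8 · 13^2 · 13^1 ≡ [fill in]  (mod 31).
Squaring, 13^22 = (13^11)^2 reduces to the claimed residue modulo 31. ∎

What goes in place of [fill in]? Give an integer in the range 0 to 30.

3

13^8 · 13^2 · 13^1 ≡ 7 · 14 · 13 = 1274.
1274 mod 31 = 3, so 13^11 ≡ 3 (mod 31).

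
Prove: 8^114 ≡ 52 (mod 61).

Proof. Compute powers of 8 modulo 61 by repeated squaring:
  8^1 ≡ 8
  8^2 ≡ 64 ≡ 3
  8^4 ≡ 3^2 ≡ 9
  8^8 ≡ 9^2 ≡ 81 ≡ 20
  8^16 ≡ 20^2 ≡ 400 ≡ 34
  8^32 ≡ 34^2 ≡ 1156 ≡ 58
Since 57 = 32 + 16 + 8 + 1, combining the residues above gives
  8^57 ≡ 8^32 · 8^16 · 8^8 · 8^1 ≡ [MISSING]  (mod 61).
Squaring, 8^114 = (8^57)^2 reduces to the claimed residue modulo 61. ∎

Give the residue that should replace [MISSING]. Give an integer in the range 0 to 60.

Multiply the listed residues: 58 · 34 · 20 · 8 = 1972 → 39440 → 315520.
Reducing modulo 61: 315520 = 5172·61 + 28, so 8^57 ≡ 28.

28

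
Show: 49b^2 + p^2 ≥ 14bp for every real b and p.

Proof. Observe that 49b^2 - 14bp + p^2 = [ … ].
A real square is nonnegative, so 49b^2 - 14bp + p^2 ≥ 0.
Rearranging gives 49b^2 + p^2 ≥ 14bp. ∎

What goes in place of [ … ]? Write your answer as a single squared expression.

49b^2 - 14bp + p^2 is a perfect-square trinomial: the outer terms are (7b)^2 and (p)^2, and the cross term is -2·7b·p.
So 49b^2 - 14bp + p^2 = (7b - p)^2 ≥ 0.

(7b - p)^2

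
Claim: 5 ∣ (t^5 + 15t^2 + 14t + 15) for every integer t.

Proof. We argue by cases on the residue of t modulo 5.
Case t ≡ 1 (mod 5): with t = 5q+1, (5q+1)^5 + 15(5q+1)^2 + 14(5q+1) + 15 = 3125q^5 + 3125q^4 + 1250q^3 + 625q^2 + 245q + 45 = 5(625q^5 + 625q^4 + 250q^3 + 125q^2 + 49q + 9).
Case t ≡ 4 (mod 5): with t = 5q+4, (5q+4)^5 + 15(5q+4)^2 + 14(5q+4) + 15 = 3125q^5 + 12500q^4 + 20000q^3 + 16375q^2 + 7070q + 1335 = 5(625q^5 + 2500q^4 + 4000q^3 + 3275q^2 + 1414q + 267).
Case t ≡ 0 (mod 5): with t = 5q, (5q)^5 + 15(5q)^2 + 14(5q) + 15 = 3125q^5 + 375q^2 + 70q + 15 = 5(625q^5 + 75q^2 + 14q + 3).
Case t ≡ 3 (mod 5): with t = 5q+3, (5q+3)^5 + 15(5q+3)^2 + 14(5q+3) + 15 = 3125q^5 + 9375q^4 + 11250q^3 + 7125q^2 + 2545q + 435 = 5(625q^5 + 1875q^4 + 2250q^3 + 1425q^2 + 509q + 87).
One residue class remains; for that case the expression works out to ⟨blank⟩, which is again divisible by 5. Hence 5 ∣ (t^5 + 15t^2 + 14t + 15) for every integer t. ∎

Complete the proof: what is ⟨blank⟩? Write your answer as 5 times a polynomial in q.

5(625q^5 + 1250q^4 + 1000q^3 + 475q^2 + 154q + 27)

Only t ≡ 2 (mod 5) is unaccounted for. Put t = 5q+2:
(5q+2)^5 + 15(5q+2)^2 + 14(5q+2) + 15 expands to 3125q^5 + 6250q^4 + 5000q^3 + 2375q^2 + 770q + 135,
and factoring out 5 leaves 5(625q^5 + 1250q^4 + 1000q^3 + 475q^2 + 154q + 27).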